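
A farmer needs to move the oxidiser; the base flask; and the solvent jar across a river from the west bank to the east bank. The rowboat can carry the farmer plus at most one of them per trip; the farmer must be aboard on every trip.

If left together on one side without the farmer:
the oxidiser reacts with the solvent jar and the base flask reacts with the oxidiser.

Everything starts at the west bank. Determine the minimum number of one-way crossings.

Counting alone: the farmer can take at most 1 across per trip to the east bank, so moving all 3 needs at least 3 loaded trips out, with a return between consecutive ones — at least 5 crossings.
The safety rule pushes this higher. Following every safe sequence of crossings, the most of the 3 that can be at the east bank as the rowboat arrives there on crossing 5 is 2 — never all 3.
So no plan with fewer than 7 crossings exists, and this one achieves 7:
1. Farmer goes to the east bank with the oxidiser.  [the west bank: the base flask, the solvent jar | the east bank: the oxidiser]
2. Farmer goes back to the west bank alone.  [the west bank: the base flask, the solvent jar | the east bank: the oxidiser]
3. Farmer goes to the east bank with the base flask.  [the west bank: the solvent jar | the east bank: the base flask, the oxidiser]
4. Farmer goes back to the west bank with the oxidiser.  [the west bank: the oxidiser, the solvent jar | the east bank: the base flask]
5. Farmer goes to the east bank with the solvent jar.  [the west bank: the oxidiser | the east bank: the base flask, the solvent jar]
6. Farmer goes back to the west bank alone.  [the west bank: the oxidiser | the east bank: the base flask, the solvent jar]
7. Farmer goes to the east bank with the oxidiser.  [the west bank: — | the east bank: the base flask, the oxidiser, the solvent jar]

7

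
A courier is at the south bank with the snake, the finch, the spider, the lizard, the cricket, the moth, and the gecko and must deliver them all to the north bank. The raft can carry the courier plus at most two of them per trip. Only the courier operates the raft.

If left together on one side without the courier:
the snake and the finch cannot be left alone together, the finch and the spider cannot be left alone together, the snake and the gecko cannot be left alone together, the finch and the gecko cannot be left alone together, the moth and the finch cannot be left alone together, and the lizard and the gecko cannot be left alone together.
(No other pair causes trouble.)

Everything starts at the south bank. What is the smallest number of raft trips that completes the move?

11

Counting alone: the courier can take at most 2 across per trip to the north bank, so moving all 7 needs at least 4 loaded trips out, with a return between consecutive ones — at least 7 crossings.
The safety rule pushes this higher. Following every safe sequence of crossings, the most of the 7 that can be at the north bank as the raft arrives there on crossings 7, 9 is 5, 6 respectively — never all 7.
So no plan with fewer than 11 crossings exists, and this one achieves 11:
1. Courier goes to the north bank with the finch and the gecko.
2. Courier goes back to the south bank with the finch.
3. Courier goes to the north bank with the finch and the spider.
4. Courier goes back to the south bank with the finch.
5. Courier goes to the north bank with the moth and the snake.
6. Courier goes back to the south bank with the snake.
7. Courier goes to the north bank with the lizard and the snake.
8. Courier goes back to the south bank with the gecko.
9. Courier goes to the north bank with the cricket and the finch.
10. Courier goes back to the south bank with the finch.
11. Courier goes to the north bank with the finch and the gecko.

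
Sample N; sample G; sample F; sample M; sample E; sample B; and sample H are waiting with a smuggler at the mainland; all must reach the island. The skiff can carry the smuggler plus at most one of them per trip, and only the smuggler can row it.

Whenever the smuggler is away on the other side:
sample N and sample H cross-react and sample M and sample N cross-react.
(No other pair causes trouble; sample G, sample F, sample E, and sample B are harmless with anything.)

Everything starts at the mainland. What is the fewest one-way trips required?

Counting alone: the smuggler can take at most 1 across per trip to the island, so moving all 7 needs at least 7 loaded trips out, with a return between consecutive ones — at least 13 crossings.
The safety rule pushes this higher. Following every safe sequence of crossings, the most of the 7 that can be at the island as the skiff arrives there on crossing 13 is 6 — never all 7.
So no plan with fewer than 15 crossings exists, and this one achieves 15:
1. Smuggler goes to the island with sample N.
2. Smuggler goes back to the mainland alone.
3. Smuggler goes to the island with sample G.
4. Smuggler goes back to the mainland alone.
5. Smuggler goes to the island with sample F.
6. Smuggler goes back to the mainland alone.
7. Smuggler goes to the island with sample M.
8. Smuggler goes back to the mainland with sample N.
9. Smuggler goes to the island with sample H.
10. Smuggler goes back to the mainland alone.
11. Smuggler goes to the island with sample E.
12. Smuggler goes back to the mainland alone.
13. Smuggler goes to the island with sample B.
14. Smuggler goes back to the mainland alone.
15. Smuggler goes to the island with sample N.

15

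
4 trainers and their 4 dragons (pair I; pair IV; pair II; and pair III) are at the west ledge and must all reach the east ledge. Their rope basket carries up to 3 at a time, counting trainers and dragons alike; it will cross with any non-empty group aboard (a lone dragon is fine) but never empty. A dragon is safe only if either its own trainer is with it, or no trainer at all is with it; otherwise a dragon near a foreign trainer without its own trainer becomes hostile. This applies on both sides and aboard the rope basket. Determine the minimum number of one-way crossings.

9

Counting alone: each trip to the east ledge takes at most 3 across and each return brings at least 1 back, so after t trips out (and t−1 returns) at most 3t − (t−1) of the 8 are across; that first reaches 8 at t = 4, so at least 7 crossings are needed.
The safety rule pushes this higher. Following every safe sequence of crossings, the most of the 8 that can be at the east ledge as the rope basket arrives there on crossing 7 is 7 — never all 8.
So no plan with fewer than 9 crossings exists, and this one achieves 9:
1. dragon I and trainer I cross → the east ledge.
2. trainer I crosses ← the west ledge.
3. dragon IV, trainer I, and trainer IV cross → the east ledge.
4. dragon I and trainer I cross ← the west ledge.
5. trainer I, trainer II, and trainer III cross → the east ledge.
6. dragon IV crosses ← the west ledge.
7. dragon I and dragon IV cross → the east ledge.
8. dragon I crosses ← the west ledge.
9. dragon I, dragon II, and dragon III cross → the east ledge.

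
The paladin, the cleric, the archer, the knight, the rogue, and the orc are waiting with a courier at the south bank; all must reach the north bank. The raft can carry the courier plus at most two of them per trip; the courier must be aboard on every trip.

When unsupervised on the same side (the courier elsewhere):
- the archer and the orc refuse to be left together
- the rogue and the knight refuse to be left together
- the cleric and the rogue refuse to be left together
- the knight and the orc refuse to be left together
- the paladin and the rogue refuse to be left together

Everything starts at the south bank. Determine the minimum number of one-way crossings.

7

Counting alone: the courier can take at most 2 across per trip to the north bank, so moving all 6 needs at least 3 loaded trips out, with a return between consecutive ones — at least 5 crossings.
The safety rule pushes this higher. Following every safe sequence of crossings, the most of the 6 that can be at the north bank as the raft arrives there on crossing 5 is 5 — never all 6.
So no plan with fewer than 7 crossings exists, and this one achieves 7:
1. Courier goes to the north bank with the orc and the rogue.
2. Courier goes back to the south bank alone.
3. Courier goes to the north bank with the cleric and the paladin.
4. Courier goes back to the south bank with the rogue.
5. Courier goes to the north bank with the archer and the knight.
6. Courier goes back to the south bank with the orc.
7. Courier goes to the north bank with the orc and the rogue.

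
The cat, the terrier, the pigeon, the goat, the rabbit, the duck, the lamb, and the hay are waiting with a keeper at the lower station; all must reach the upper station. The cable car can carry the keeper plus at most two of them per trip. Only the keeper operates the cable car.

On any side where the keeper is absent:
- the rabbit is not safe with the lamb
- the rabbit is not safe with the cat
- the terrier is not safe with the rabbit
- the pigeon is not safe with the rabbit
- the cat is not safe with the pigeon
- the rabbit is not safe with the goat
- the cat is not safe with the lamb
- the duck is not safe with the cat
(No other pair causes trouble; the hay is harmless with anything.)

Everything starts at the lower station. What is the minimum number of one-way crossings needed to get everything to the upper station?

Counting alone: the keeper can take at most 2 across per trip to the upper station, so moving all 8 needs at least 4 loaded trips out, with a return between consecutive ones — at least 7 crossings.
The safety rule pushes this higher. Following every safe sequence of crossings, the most of the 8 that can be at the upper station as the cable car arrives there on crossings 7, 9, 11 is 5, 6, 7 respectively — never all 8.
So no plan with fewer than 13 crossings exists, and this one achieves 13:
1. Keeper goes to the upper station with the cat and the rabbit.  [the lower station: the duck, the goat, the hay, the lamb, the pigeon, the terrier | the upper station: the cat, the rabbit]
2. Keeper goes back to the lower station with the cat.  [the lower station: the cat, the duck, the goat, the hay, the lamb, the pigeon, the terrier | the upper station: the rabbit]
3. Keeper goes to the upper station with the cat and the terrier.  [the lower station: the duck, the goat, the hay, the lamb, the pigeon | the upper station: the cat, the rabbit, the terrier]
4. Keeper goes back to the lower station with the rabbit.  [the lower station: the duck, the goat, the hay, the lamb, the pigeon, the rabbit | the upper station: the cat, the terrier]
5. Keeper goes to the upper station with the goat and the rabbit.  [the lower station: the duck, the hay, the lamb, the pigeon | the upper station: the cat, the goat, the rabbit, the terrier]
6. Keeper goes back to the lower station with the rabbit.  [the lower station: the duck, the hay, the lamb, the pigeon, the rabbit | the upper station: the cat, the goat, the terrier]
7. Keeper goes to the upper station with the lamb and the pigeon.  [the lower station: the duck, the hay, the rabbit | the upper station: the cat, the goat, the lamb, the pigeon, the terrier]
8. Keeper goes back to the lower station with the cat.  [the lower station: the cat, the duck, the hay, the rabbit | the upper station: the goat, the lamb, the pigeon, the terrier]
9. Keeper goes to the upper station with the cat and the duck.  [the lower station: the hay, the rabbit | the upper station: the cat, the duck, the goat, the lamb, the pigeon, the terrier]
10. Keeper goes back to the lower station with the cat.  [the lower station: the cat, the hay, the rabbit | the upper station: the duck, the goat, the lamb, the pigeon, the terrier]
11. Keeper goes to the upper station with the cat and the hay.  [the lower station: the rabbit | the upper station: the cat, the duck, the goat, the hay, the lamb, the pigeon, the terrier]
12. Keeper goes back to the lower station with the cat.  [the lower station: the cat, the rabbit | the upper station: the duck, the goat, the hay, the lamb, the pigeon, the terrier]
13. Keeper goes to the upper station with the cat and the rabbit.  [the lower station: — | the upper station: the cat, the duck, the goat, the hay, the lamb, the pigeon, the rabbit, the terrier]

13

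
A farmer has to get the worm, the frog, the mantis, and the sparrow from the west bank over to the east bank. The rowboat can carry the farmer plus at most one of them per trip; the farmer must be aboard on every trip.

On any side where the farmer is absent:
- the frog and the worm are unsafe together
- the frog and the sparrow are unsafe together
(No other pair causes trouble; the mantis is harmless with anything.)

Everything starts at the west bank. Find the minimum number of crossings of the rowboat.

9

Counting alone: the farmer can take at most 1 across per trip to the east bank, so moving all 4 needs at least 4 loaded trips out, with a return between consecutive ones — at least 7 crossings.
The safety rule pushes this higher. Following every safe sequence of crossings, the most of the 4 that can be at the east bank as the rowboat arrives there on crossing 7 is 3 — never all 4.
So no plan with fewer than 9 crossings exists, and this one achieves 9:
1. Farmer goes to the east bank with the frog.
2. Farmer goes back to the west bank alone.
3. Farmer goes to the east bank with the worm.
4. Farmer goes back to the west bank with the frog.
5. Farmer goes to the east bank with the sparrow.
6. Farmer goes back to the west bank alone.
7. Farmer goes to the east bank with the mantis.
8. Farmer goes back to the west bank alone.
9. Farmer goes to the east bank with the frog.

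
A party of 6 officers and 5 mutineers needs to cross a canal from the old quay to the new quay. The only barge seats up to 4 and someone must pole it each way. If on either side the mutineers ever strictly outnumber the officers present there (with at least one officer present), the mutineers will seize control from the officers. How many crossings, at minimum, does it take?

Counting alone: each trip to the new quay takes at most 4 across and each return brings at least 1 back, so after t trips out (and t−1 returns) at most 4t − (t−1) of the 11 are across; that first reaches 11 at t = 4, so at least 7 crossings are needed.
The plan below uses exactly 7 crossings, so it is optimal:
1. 2 mutineers → the new quay.  (the old quay: 6O 3M; the new quay: 0O 2M)
2. 1 mutineer ← the old quay.  (the old quay: 6O 4M; the new quay: 0O 1M)
3. 4 mutineers → the new quay.  (the old quay: 6O 0M; the new quay: 0O 5M)
4. 1 mutineer ← the old quay.  (the old quay: 6O 1M; the new quay: 0O 4M)
5. 4 officers → the new quay.  (the old quay: 2O 1M; the new quay: 4O 4M)
6. 1 mutineer ← the old quay.  (the old quay: 2O 2M; the new quay: 4O 3M)
7. 2 officers and 2 mutineers → the new quay.  (the old quay: 0O 0M; the new quay: 6O 5M)

7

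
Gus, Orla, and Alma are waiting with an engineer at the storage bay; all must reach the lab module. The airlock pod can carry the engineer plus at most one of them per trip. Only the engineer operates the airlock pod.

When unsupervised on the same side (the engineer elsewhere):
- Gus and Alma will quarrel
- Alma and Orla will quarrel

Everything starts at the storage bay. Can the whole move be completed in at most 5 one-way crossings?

Counting alone: the engineer can take at most 1 across per trip to the lab module, so moving all 3 needs at least 3 loaded trips out, with a return between consecutive ones — at least 5 crossings.
The safety rule pushes this higher. Following every safe sequence of crossings, the most of the 3 that can be at the lab module as the airlock pod arrives there on crossing 5 is 2 — never all 3.
So the move cannot be finished within 5 crossings. (The shortest complete plan takes 7:)
1. Engineer goes to the lab module with Alma.  [the storage bay: Gus, Orla | the lab module: Alma]
2. Engineer goes back to the storage bay alone.  [the storage bay: Gus, Orla | the lab module: Alma]
3. Engineer goes to the lab module with Gus.  [the storage bay: Orla | the lab module: Alma, Gus]
4. Engineer goes back to the storage bay with Alma.  [the storage bay: Alma, Orla | the lab module: Gus]
5. Engineer goes to the lab module with Orla.  [the storage bay: Alma | the lab module: Gus, Orla]
6. Engineer goes back to the storage bay alone.  [the storage bay: Alma | the lab module: Gus, Orla]
7. Engineer goes to the lab module with Alma.  [the storage bay: — | the lab module: Alma, Gus, Orla]

No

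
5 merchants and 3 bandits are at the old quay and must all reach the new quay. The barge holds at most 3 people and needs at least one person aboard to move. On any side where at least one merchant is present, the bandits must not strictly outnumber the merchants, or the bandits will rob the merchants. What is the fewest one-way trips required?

Counting alone: each trip to the new quay takes at most 3 across and each return brings at least 1 back, so after t trips out (and t−1 returns) at most 3t − (t−1) of the 8 are across; that first reaches 8 at t = 4, so at least 7 crossings are needed.
The plan below uses exactly 7 crossings, so it is optimal:
1. 2 bandits → the new quay.  (the old quay: 5M 1B; the new quay: 0M 2B)
2. 1 bandit ← the old quay.  (the old quay: 5M 2B; the new quay: 0M 1B)
3. 2 merchants and 1 bandit → the new quay.  (the old quay: 3M 1B; the new quay: 2M 2B)
4. 1 bandit ← the old quay.  (the old quay: 3M 2B; the new quay: 2M 1B)
5. 1 merchant and 2 bandits → the new quay.  (the old quay: 2M 0B; the new quay: 3M 3B)
6. 1 bandit ← the old quay.  (the old quay: 2M 1B; the new quay: 3M 2B)
7. 2 merchants and 1 bandit → the new quay.  (the old quay: 0M 0B; the new quay: 5M 3B)

7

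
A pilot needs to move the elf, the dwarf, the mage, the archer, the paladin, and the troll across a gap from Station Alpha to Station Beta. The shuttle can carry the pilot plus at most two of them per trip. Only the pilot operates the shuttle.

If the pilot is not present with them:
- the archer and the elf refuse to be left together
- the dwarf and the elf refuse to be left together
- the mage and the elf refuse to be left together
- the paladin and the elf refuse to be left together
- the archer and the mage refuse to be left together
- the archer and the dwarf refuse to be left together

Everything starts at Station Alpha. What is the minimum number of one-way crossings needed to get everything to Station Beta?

Counting alone: the pilot can take at most 2 across per trip to Station Beta, so moving all 6 needs at least 3 loaded trips out, with a return between consecutive ones — at least 5 crossings.
The safety rule pushes this higher. Following every safe sequence of crossings, the most of the 6 that can be at Station Beta as the shuttle arrives there on crossings 5, 7 is 4, 5 respectively — never all 6.
So no plan with fewer than 9 crossings exists, and this one achieves 9:
1. Pilot goes to Station Beta with the archer and the elf.  [Station Alpha: the dwarf, the mage, the paladin, the troll | Station Beta: the archer, the elf]
2. Pilot goes back to Station Alpha with the elf.  [Station Alpha: the dwarf, the elf, the mage, the paladin, the troll | Station Beta: the archer]
3. Pilot goes to Station Beta with the elf and the paladin.  [Station Alpha: the dwarf, the mage, the troll | Station Beta: the archer, the elf, the paladin]
4. Pilot goes back to Station Alpha with the elf.  [Station Alpha: the dwarf, the elf, the mage, the troll | Station Beta: the archer, the paladin]
5. Pilot goes to Station Beta with the elf and the troll.  [Station Alpha: the dwarf, the mage | Station Beta: the archer, the elf, the paladin, the troll]
6. Pilot goes back to Station Alpha with the elf.  [Station Alpha: the dwarf, the elf, the mage | Station Beta: the archer, the paladin, the troll]
7. Pilot goes to Station Beta with the dwarf and the mage.  [Station Alpha: the elf | Station Beta: the archer, the dwarf, the mage, the paladin, the troll]
8. Pilot goes back to Station Alpha with the archer.  [Station Alpha: the archer, the elf | Station Beta: the dwarf, the mage, the paladin, the troll]
9. Pilot goes to Station Beta with the archer and the elf.  [Station Alpha: — | Station Beta: the archer, the dwarf, the elf, the mage, the paladin, the troll]

9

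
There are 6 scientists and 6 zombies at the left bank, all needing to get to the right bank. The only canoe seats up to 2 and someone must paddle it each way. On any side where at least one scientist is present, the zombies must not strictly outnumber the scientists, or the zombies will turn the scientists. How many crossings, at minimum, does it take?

Following every safe sequence of crossings from the start, the most of the 12 that can be at the right bank as the canoe arrives there on crossings 1, 3, 5, 7, 9 is 2, 3, 4, 5, 6 respectively; the best ever achieved is 6 of 12.
From crossing 11 on, no configuration arises that was not already reachable earlier: only 15 distinct safe configurations (who is on which side, and where the canoe is) can ever be reached, none of them has everyone across, and every continuation just revisits them. They are: 0 scientists + 0 zombies across (canoe back at the start); 0 scientists + 1 zombie across (canoe there); 0 scientists + 1 zombie across (canoe back at the start); 0 scientists + 2 zombies across (canoe there); 0 scientists + 2 zombies across (canoe back at the start); 0 scientists + 3 zombies across (canoe there); 0 scientists + 3 zombies across (canoe back at the start); 0 scientists + 4 zombies across (canoe there); 0 scientists + 4 zombies across (canoe back at the start); 0 scientists + 5 zombies across (canoe there); 0 scientists + 5 zombies across (canoe back at the start); 0 scientists + 6 zombies across (canoe there); 1 scientist + 1 zombie across (canoe there); 1 scientist + 1 zombie across (canoe back at the start); 2 scientists + 2 zombies across (canoe there). So no valid plan exists.

impossible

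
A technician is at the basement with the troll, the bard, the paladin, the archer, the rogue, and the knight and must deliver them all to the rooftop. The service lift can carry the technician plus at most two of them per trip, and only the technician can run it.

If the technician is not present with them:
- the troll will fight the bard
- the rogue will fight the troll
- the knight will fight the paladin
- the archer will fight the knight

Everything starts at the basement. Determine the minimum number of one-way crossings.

7

Counting alone: the technician can take at most 2 across per trip to the rooftop, so moving all 6 needs at least 3 loaded trips out, with a return between consecutive ones — at least 5 crossings.
The safety rule pushes this higher. Following every safe sequence of crossings, the most of the 6 that can be at the rooftop as the service lift arrives there on crossing 5 is 5 — never all 6.
So no plan with fewer than 7 crossings exists, and this one achieves 7:
1. Technician goes to the rooftop with the knight and the troll.
2. Technician goes back to the basement alone.
3. Technician goes to the rooftop with the bard and the paladin.
4. Technician goes back to the basement with the knight and the troll.
5. Technician goes to the rooftop with the archer and the rogue.
6. Technician goes back to the basement alone.
7. Technician goes to the rooftop with the knight and the troll.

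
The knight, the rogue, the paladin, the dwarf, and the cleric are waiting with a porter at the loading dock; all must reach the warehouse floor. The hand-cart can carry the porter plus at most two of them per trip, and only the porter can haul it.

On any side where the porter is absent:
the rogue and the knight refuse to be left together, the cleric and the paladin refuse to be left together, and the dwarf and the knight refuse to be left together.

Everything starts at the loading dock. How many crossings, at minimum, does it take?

5

Counting alone: the porter can take at most 2 across per trip to the warehouse floor, so moving all 5 needs at least 3 loaded trips out, with a return between consecutive ones — at least 5 crossings.
The plan below uses exactly 5 crossings, so it is optimal:
1. Porter goes to the warehouse floor with the knight and the paladin.  [the loading dock: the cleric, the dwarf, the rogue | the warehouse floor: the knight, the paladin]
2. Porter goes back to the loading dock alone.  [the loading dock: the cleric, the dwarf, the rogue | the warehouse floor: the knight, the paladin]
3. Porter goes to the warehouse floor with the dwarf and the rogue.  [the loading dock: the cleric | the warehouse floor: the dwarf, the knight, the paladin, the rogue]
4. Porter goes back to the loading dock with the knight.  [the loading dock: the cleric, the knight | the warehouse floor: the dwarf, the paladin, the rogue]
5. Porter goes to the warehouse floor with the cleric and the knight.  [the loading dock: — | the warehouse floor: the cleric, the dwarf, the knight, the paladin, the rogue]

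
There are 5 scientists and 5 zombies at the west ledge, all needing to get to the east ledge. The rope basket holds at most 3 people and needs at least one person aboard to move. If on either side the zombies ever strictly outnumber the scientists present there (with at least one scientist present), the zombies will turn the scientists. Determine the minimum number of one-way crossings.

Counting alone: each trip to the east ledge takes at most 3 across and each return brings at least 1 back, so after t trips out (and t−1 returns) at most 3t − (t−1) of the 10 are across; that first reaches 10 at t = 5, so at least 9 crossings are needed.
The safety rule pushes this higher. Following every safe sequence of crossings, the most of the 10 that can be at the east ledge as the rope basket arrives there on crossing 9 is 9 — never all 10.
So no plan with fewer than 11 crossings exists, and this one achieves 11:
1. 2 zombies → the east ledge.  (the west ledge: 5S 3Z; the east ledge: 0S 2Z)
2. 1 zombie ← the west ledge.  (the west ledge: 5S 4Z; the east ledge: 0S 1Z)
3. 3 zombies → the east ledge.  (the west ledge: 5S 1Z; the east ledge: 0S 4Z)
4. 1 zombie ← the west ledge.  (the west ledge: 5S 2Z; the east ledge: 0S 3Z)
5. 3 scientists → the east ledge.  (the west ledge: 2S 2Z; the east ledge: 3S 3Z)
6. 1 scientist and 1 zombie ← the west ledge.  (the west ledge: 3S 3Z; the east ledge: 2S 2Z)
7. 3 scientists → the east ledge.  (the west ledge: 0S 3Z; the east ledge: 5S 2Z)
8. 1 zombie ← the west ledge.  (the west ledge: 0S 4Z; the east ledge: 5S 1Z)
9. 2 zombies → the east ledge.  (the west ledge: 0S 2Z; the east ledge: 5S 3Z)
10. 1 zombie ← the west ledge.  (the west ledge: 0S 3Z; the east ledge: 5S 2Z)
11. 3 zombies → the east ledge.  (the west ledge: 0S 0Z; the east ledge: 5S 5Z)

11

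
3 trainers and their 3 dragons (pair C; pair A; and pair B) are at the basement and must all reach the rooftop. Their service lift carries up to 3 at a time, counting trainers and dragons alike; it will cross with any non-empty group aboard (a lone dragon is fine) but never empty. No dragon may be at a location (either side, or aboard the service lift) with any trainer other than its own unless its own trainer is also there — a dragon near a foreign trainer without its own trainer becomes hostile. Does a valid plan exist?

Yes

1. dragon C and trainer C cross → the rooftop.
2. trainer C crosses ← the basement.
3. trainer A, trainer B, and trainer C cross → the rooftop.
4. dragon C crosses ← the basement.
5. dragon A, dragon B, and dragon C cross → the rooftop.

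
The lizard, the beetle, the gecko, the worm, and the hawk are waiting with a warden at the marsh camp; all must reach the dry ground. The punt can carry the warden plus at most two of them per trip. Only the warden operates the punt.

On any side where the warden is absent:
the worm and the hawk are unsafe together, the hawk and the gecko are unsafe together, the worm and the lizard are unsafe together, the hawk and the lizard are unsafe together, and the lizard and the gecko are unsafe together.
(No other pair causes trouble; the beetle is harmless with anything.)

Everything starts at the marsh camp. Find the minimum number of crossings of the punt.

7

Counting alone: the warden can take at most 2 across per trip to the dry ground, so moving all 5 needs at least 3 loaded trips out, with a return between consecutive ones — at least 5 crossings.
The safety rule pushes this higher. Following every safe sequence of crossings, the most of the 5 that can be at the dry ground as the punt arrives there on crossing 5 is 4 — never all 5.
So no plan with fewer than 7 crossings exists, and this one achieves 7:
1. Warden goes to the dry ground with the hawk and the lizard.  [the marsh camp: the beetle, the gecko, the worm | the dry ground: the hawk, the lizard]
2. Warden goes back to the marsh camp with the lizard.  [the marsh camp: the beetle, the gecko, the lizard, the worm | the dry ground: the hawk]
3. Warden goes to the dry ground with the beetle and the lizard.  [the marsh camp: the gecko, the worm | the dry ground: the beetle, the hawk, the lizard]
4. Warden goes back to the marsh camp with the lizard.  [the marsh camp: the gecko, the lizard, the worm | the dry ground: the beetle, the hawk]
5. Warden goes to the dry ground with the gecko and the worm.  [the marsh camp: the lizard | the dry ground: the beetle, the gecko, the hawk, the worm]
6. Warden goes back to the marsh camp with the hawk.  [the marsh camp: the hawk, the lizard | the dry ground: the beetle, the gecko, the worm]
7. Warden goes to the dry ground with the hawk and the lizard.  [the marsh camp: — | the dry ground: the beetle, the gecko, the hawk, the lizard, the worm]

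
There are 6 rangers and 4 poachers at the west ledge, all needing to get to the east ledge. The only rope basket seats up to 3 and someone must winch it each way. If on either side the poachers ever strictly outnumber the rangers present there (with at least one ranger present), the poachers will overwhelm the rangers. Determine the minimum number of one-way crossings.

Counting alone: each trip to the east ledge takes at most 3 across and each return brings at least 1 back, so after t trips out (and t−1 returns) at most 3t − (t−1) of the 10 are across; that first reaches 10 at t = 5, so at least 9 crossings are needed.
The plan below uses exactly 9 crossings, so it is optimal:
1. 2 poachers → the east ledge.  (the west ledge: 6R 2P; the east ledge: 0R 2P)
2. 1 poacher ← the west ledge.  (the west ledge: 6R 3P; the east ledge: 0R 1P)
3. 3 poachers → the east ledge.  (the west ledge: 6R 0P; the east ledge: 0R 4P)
4. 1 poacher ← the west ledge.  (the west ledge: 6R 1P; the east ledge: 0R 3P)
5. 3 rangers → the east ledge.  (the west ledge: 3R 1P; the east ledge: 3R 3P)
6. 1 poacher ← the west ledge.  (the west ledge: 3R 2P; the east ledge: 3R 2P)
7. 1 ranger and 2 poachers → the east ledge.  (the west ledge: 2R 0P; the east ledge: 4R 4P)
8. 1 poacher ← the west ledge.  (the west ledge: 2R 1P; the east ledge: 4R 3P)
9. 2 rangers and 1 poacher → the east ledge.  (the west ledge: 0R 0P; the east ledge: 6R 4P)

9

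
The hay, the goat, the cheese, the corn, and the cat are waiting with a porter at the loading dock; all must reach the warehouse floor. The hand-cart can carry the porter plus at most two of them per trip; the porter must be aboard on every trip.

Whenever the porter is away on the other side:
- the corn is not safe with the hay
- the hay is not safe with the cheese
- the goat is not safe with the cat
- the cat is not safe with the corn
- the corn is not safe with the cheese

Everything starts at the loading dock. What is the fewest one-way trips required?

impossible

Whatever the first load, the items left behind include a forbidden pair without the porter. No opening move is safe, so no plan exists.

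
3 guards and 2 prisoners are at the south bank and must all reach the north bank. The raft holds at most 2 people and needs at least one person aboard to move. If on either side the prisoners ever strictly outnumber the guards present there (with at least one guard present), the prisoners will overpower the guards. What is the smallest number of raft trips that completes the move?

7

Counting alone: each trip to the north bank takes at most 2 across and each return brings at least 1 back, so after t trips out (and t−1 returns) at most 2t − (t−1) of the 5 are across; that first reaches 5 at t = 4, so at least 7 crossings are needed.
The plan below uses exactly 7 crossings, so it is optimal:
1. 2 prisoners → the north bank.  (the south bank: 3G 0P; the north bank: 0G 2P)
2. 1 prisoner ← the south bank.  (the south bank: 3G 1P; the north bank: 0G 1P)
3. 2 guards → the north bank.  (the south bank: 1G 1P; the north bank: 2G 1P)
4. 1 guard ← the south bank.  (the south bank: 2G 1P; the north bank: 1G 1P)
5. 1 guard and 1 prisoner → the north bank.  (the south bank: 1G 0P; the north bank: 2G 2P)
6. 1 prisoner ← the south bank.  (the south bank: 1G 1P; the north bank: 2G 1P)
7. 1 guard and 1 prisoner → the north bank.  (the south bank: 0G 0P; the north bank: 3G 2P)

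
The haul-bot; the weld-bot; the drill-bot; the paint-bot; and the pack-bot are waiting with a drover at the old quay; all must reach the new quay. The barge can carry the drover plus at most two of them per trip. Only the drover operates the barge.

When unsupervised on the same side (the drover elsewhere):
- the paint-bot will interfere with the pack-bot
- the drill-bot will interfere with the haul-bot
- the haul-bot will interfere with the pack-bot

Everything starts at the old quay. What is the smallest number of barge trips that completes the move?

5

Counting alone: the drover can take at most 2 across per trip to the new quay, so moving all 5 needs at least 3 loaded trips out, with a return between consecutive ones — at least 5 crossings.
The plan below uses exactly 5 crossings, so it is optimal:
1. Drover goes to the new quay with the haul-bot and the paint-bot.  [the old quay: the drill-bot, the pack-bot, the weld-bot | the new quay: the haul-bot, the paint-bot]
2. Drover goes back to the old quay alone.  [the old quay: the drill-bot, the pack-bot, the weld-bot | the new quay: the haul-bot, the paint-bot]
3. Drover goes to the new quay with the weld-bot.  [the old quay: the drill-bot, the pack-bot | the new quay: the haul-bot, the paint-bot, the weld-bot]
4. Drover goes back to the old quay alone.  [the old quay: the drill-bot, the pack-bot | the new quay: the haul-bot, the paint-bot, the weld-bot]
5. Drover goes to the new quay with the drill-bot and the pack-bot.  [the old quay: — | the new quay: the drill-bot, the haul-bot, the pack-bot, the paint-bot, the weld-bot]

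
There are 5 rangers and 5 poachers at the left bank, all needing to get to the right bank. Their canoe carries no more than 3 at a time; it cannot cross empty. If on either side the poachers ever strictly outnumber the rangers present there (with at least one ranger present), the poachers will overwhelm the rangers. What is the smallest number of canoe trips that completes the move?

Counting alone: each trip to the right bank takes at most 3 across and each return brings at least 1 back, so after t trips out (and t−1 returns) at most 3t − (t−1) of the 10 are across; that first reaches 10 at t = 5, so at least 9 crossings are needed.
The safety rule pushes this higher. Following every safe sequence of crossings, the most of the 10 that can be at the right bank as the canoe arrives there on crossing 9 is 9 — never all 10.
So no plan with fewer than 11 crossings exists, and this one achieves 11:
1. 2 poachers → the right bank.  (the left bank: 5R 3P; the right bank: 0R 2P)
2. 1 poacher ← the left bank.  (the left bank: 5R 4P; the right bank: 0R 1P)
3. 3 poachers → the right bank.  (the left bank: 5R 1P; the right bank: 0R 4P)
4. 1 poacher ← the left bank.  (the left bank: 5R 2P; the right bank: 0R 3P)
5. 3 rangers → the right bank.  (the left bank: 2R 2P; the right bank: 3R 3P)
6. 1 ranger and 1 poacher ← the left bank.  (the left bank: 3R 3P; the right bank: 2R 2P)
7. 3 rangers → the right bank.  (the left bank: 0R 3P; the right bank: 5R 2P)
8. 1 poacher ← the left bank.  (the left bank: 0R 4P; the right bank: 5R 1P)
9. 2 poachers → the right bank.  (the left bank: 0R 2P; the right bank: 5R 3P)
10. 1 poacher ← the left bank.  (the left bank: 0R 3P; the right bank: 5R 2P)
11. 3 poachers → the right bank.  (the left bank: 0R 0P; the right bank: 5R 5P)

11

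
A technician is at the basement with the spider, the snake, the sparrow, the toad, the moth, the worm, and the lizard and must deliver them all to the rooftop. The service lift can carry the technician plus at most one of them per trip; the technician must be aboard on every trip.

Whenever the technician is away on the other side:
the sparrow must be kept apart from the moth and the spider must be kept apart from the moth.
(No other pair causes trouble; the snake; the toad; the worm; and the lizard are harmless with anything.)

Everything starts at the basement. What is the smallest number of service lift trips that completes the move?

15

Counting alone: the technician can take at most 1 across per trip to the rooftop, so moving all 7 needs at least 7 loaded trips out, with a return between consecutive ones — at least 13 crossings.
The safety rule pushes this higher. Following every safe sequence of crossings, the most of the 7 that can be at the rooftop as the service lift arrives there on crossing 13 is 6 — never all 7.
So no plan with fewer than 15 crossings exists, and this one achieves 15:
1. Technician goes to the rooftop with the moth.
2. Technician goes back to the basement alone.
3. Technician goes to the rooftop with the spider.
4. Technician goes back to the basement with the moth.
5. Technician goes to the rooftop with the sparrow.
6. Technician goes back to the basement alone.
7. Technician goes to the rooftop with the snake.
8. Technician goes back to the basement alone.
9. Technician goes to the rooftop with the toad.
10. Technician goes back to the basement alone.
11. Technician goes to the rooftop with the worm.
12. Technician goes back to the basement alone.
13. Technician goes to the rooftop with the lizard.
14. Technician goes back to the basement alone.
15. Technician goes to the rooftop with the moth.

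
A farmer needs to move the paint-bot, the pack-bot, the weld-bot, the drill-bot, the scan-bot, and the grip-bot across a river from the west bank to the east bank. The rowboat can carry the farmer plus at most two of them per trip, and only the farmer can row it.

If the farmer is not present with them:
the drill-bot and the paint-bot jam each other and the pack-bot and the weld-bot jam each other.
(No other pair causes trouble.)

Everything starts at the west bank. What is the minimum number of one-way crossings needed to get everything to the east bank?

Counting alone: the farmer can take at most 2 across per trip to the east bank, so moving all 6 needs at least 3 loaded trips out, with a return between consecutive ones — at least 5 crossings.
The plan below uses exactly 5 crossings, so it is optimal:
1. Farmer goes to the east bank with the pack-bot and the paint-bot.  [the west bank: the drill-bot, the grip-bot, the scan-bot, the weld-bot | the east bank: the pack-bot, the paint-bot]
2. Farmer goes back to the west bank alone.  [the west bank: the drill-bot, the grip-bot, the scan-bot, the weld-bot | the east bank: the pack-bot, the paint-bot]
3. Farmer goes to the east bank with the grip-bot and the scan-bot.  [the west bank: the drill-bot, the weld-bot | the east bank: the grip-bot, the pack-bot, the paint-bot, the scan-bot]
4. Farmer goes back to the west bank alone.  [the west bank: the drill-bot, the weld-bot | the east bank: the grip-bot, the pack-bot, the paint-bot, the scan-bot]
5. Farmer goes to the east bank with the drill-bot and the weld-bot.  [the west bank: — | the east bank: the drill-bot, the grip-bot, the pack-bot, the paint-bot, the scan-bot, the weld-bot]

5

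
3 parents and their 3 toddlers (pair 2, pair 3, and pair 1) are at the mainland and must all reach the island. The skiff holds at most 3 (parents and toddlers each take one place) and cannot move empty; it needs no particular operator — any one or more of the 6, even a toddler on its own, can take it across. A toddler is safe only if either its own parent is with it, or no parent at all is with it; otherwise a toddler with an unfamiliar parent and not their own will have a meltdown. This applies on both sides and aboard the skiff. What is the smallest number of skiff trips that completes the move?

Counting alone: each trip to the island takes at most 3 across and each return brings at least 1 back, so after t trips out (and t−1 returns) at most 3t − (t−1) of the 6 are across; that first reaches 6 at t = 3, so at least 5 crossings are needed.
The plan below uses exactly 5 crossings, so it is optimal:
1. parent 2 and toddler 2 cross → the island.
2. parent 2 crosses ← the mainland.
3. parent 1, parent 2, and parent 3 cross → the island.
4. toddler 2 crosses ← the mainland.
5. toddler 1, toddler 2, and toddler 3 cross → the island.

5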